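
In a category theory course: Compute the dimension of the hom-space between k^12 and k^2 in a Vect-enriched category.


In Vect-enriched categories, Hom(k^n, k^m) is the space of m x n matrices.
dim(Hom(k^12, k^2)) = 2 * 12 = 24

24


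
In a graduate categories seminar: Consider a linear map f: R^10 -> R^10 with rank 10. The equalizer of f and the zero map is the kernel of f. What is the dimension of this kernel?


The equalizer of f and the zero map is ker(f).
By the rank-nullity theorem: dim(ker(f)) = dim(domain) - rank(f).
dim(ker(f)) = 10 - 10 = 0

0


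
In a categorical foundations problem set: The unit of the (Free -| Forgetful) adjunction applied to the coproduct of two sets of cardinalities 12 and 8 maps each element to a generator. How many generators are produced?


The unit eta_X: X -> U(F(X)) of the Free-Forgetful adjunction
maps each element of X to a generator of F(X). For X = S + T (disjoint
union in Set), |S + T| = |S| + |T|.
Total mappings = 12 + 8 = 20.

20


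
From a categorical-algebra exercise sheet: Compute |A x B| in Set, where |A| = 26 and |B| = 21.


In Set, the product A x B is the Cartesian product.
By the universal property, |A x B| = |A| * |B|.
|A x B| = 26 * 21 = 546

546


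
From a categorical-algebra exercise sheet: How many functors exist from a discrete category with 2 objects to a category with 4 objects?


A functor from a discrete category C to D is determined by
where each object maps. Each of the 2 objects of C can map
to any of the 4 objects of D independently.
Number of functors = 4^2 = 16

16


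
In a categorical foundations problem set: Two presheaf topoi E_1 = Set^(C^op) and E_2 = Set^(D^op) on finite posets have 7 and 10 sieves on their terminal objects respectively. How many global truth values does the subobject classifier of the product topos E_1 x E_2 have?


In a product of presheaf topoi E_1 x E_2, the subobject classifier
is Omega = Omega_1 x Omega_2 (componentwise), so
|Omega(top)| = |Omega_1(top_1)| * |Omega_2(top_2)|.
= 7 * 10 = 70.

70


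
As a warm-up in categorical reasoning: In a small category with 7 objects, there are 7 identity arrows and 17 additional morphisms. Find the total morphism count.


Each object has an identity morphism, giving 7 identities.
Adding the 17 non-identity morphisms:
Total = 7 + 17 = 24

24


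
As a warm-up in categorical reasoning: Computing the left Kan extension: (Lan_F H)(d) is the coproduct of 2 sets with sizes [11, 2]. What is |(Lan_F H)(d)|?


Pointwise, the left Kan extension (Lan_F H)(d) is the colimit, indexed
by the comma category (F downarrow d), of H composed with the
projection (F downarrow d) -> C. Here that colimit is given
as a coproduct (disjoint union) of sets, so its cardinality is the
sum of the sizes of the summands.
Coproduct of sets with sizes: 11 + 2
= 13

13


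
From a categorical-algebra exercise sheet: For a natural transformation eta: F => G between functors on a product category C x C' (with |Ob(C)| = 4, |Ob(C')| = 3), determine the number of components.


A natural transformation eta: F => G assigns one component morphism per
object of the domain category.
The domain is the product category C x C', so
|Ob(C x C')| = |Ob(C)| * |Ob(C')| = 4 * 3 = 12.
Therefore eta has 12 component morphisms.

12


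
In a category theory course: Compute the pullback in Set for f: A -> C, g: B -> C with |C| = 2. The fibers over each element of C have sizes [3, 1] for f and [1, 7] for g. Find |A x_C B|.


The pullback A x_C B consists of pairs (a, b) with f(a) = g(b).
For each element c in C, the fiber product has |f^-1(c)| * |g^-1(c)| elements.
Summing over C: 3 * 1 + 1 * 7
= 3 + 7 = 10

10


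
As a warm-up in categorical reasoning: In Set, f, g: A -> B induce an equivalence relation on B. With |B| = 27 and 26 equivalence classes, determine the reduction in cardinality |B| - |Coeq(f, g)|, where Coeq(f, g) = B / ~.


The coequalizer Coeq(f, g) = B / ~ has one element per equivalence class.
|B| = 27, |Coeq(f, g)| = 26.
|B| - |Coeq(f, g)| = 27 - 26 = 1.

1


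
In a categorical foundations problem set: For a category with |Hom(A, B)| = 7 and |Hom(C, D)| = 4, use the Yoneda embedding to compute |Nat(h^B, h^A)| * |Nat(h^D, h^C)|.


By the Yoneda lemma, Nat(h^B, h^A) is isomorphic to Hom(A, B),
so |Nat(h^B, h^A)| = |Hom(A, B)| and |Nat(h^D, h^C)| = |Hom(C, D)|.
|Hom(A, B)| = 7, |Hom(C, D)| = 4.
|Nat(h^B, h^A) x Nat(h^D, h^C)| = 7 * 4 = 28

28


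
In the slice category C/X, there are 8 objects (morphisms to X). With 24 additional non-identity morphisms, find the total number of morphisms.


In the slice category C/X, objects are morphisms to X.
Identity morphisms: 8 (one per object of C/X).
Non-identity morphisms: 24.
Total = 8 + 24 = 32

32


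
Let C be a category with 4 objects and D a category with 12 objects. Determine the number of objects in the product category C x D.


The product category C x D has objects that are pairs (c, d).
Number of pairs = |Ob(C)| * |Ob(D)| = 4 * 12 = 48

48


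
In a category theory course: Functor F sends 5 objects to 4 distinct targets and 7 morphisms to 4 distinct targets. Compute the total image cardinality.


The image of F consists of distinct objects and distinct morphisms.
|Im(F)| on objects = 4
|Im(F)| on morphisms = 4
Total image cardinality = 4 + 4 = 8

8


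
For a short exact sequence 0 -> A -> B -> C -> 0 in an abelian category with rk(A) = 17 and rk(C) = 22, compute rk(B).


For a short exact sequence 0 -> A -> B -> C -> 0,
rank is additive: rank(B) = rank(A) + rank(C).
rank(B) = 17 + 22 = 39

39


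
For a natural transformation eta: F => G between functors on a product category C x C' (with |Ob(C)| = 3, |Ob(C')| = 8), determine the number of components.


A natural transformation eta: F => G assigns one component morphism per
object of the domain category.
The domain is the product category C x C', so
|Ob(C x C')| = |Ob(C)| * |Ob(C')| = 3 * 8 = 24.
Therefore eta has 24 component morphisms.

24


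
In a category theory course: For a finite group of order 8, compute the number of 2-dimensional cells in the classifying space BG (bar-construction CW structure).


In the bar-construction CW model of BG, the n-cells are indexed by
n-tuples [g_1|...|g_n] of non-identity elements of G (degenerate
simplices with some g_i = e do not contribute cells), so there are
(|G| - 1)^n n-cells.
For dim = 2 with |G| = 8:
cells = (8 - 1)^2 = 7^2 = 49

49


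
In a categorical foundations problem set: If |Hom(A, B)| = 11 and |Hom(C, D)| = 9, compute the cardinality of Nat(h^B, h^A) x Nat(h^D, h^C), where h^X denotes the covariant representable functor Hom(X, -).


By the Yoneda lemma, Nat(h^B, h^A) is isomorphic to Hom(A, B),
so |Nat(h^B, h^A)| = |Hom(A, B)| and |Nat(h^D, h^C)| = |Hom(C, D)|.
|Hom(A, B)| = 11, |Hom(C, D)| = 9.
|Nat(h^B, h^A) x Nat(h^D, h^C)| = 11 * 9 = 99

99


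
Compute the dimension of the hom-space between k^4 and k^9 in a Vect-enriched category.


In Vect-enriched categories, Hom(k^n, k^m) is the space of m x n matrices.
dim(Hom(k^4, k^9)) = 9 * 4 = 36

36


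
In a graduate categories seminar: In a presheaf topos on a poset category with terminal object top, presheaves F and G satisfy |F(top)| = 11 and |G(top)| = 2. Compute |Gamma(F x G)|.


Global sections of a presheaf on a poset with terminal top satisfy
Gamma(H) ~ H(top). Presheaves admit pointwise products, so
(F x G)(top) = F(top) x G(top) (Cartesian product).
|Gamma(F x G)| = |F(top)| * |G(top)| = 11 * 2 = 22.

22


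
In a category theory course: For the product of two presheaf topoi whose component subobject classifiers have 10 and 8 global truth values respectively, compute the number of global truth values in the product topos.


In a product of presheaf topoi E_1 x E_2, the subobject classifier
is Omega = Omega_1 x Omega_2 (componentwise), so
|Omega(top)| = |Omega_1(top_1)| * |Omega_2(top_2)|.
= 10 * 8 = 80.

80


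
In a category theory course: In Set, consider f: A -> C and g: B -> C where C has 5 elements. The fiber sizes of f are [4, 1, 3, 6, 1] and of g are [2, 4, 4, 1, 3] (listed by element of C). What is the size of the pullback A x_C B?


The pullback A x_C B consists of pairs (a, b) with f(a) = g(b).
For each element c in C, the fiber product has |f^-1(c)| * |g^-1(c)| elements.
Summing over C: 4 * 2 + 1 * 4 + 3 * 4 + 6 * 1 + 1 * 3
= 8 + 4 + 12 + 6 + 3 = 33

33


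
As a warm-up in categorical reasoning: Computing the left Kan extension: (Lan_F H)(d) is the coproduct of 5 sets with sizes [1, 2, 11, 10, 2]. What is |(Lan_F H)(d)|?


Pointwise, the left Kan extension (Lan_F H)(d) is the colimit, indexed
by the comma category (F downarrow d), of H composed with the
projection (F downarrow d) -> C. Here that colimit is given
as a coproduct (disjoint union) of sets, so its cardinality is the
sum of the sizes of the summands.
Coproduct of sets with sizes: 1 + 2 + 11 + 10 + 2
= 26

26


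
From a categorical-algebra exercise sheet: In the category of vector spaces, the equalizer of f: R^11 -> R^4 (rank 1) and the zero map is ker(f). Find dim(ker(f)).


The equalizer of f and the zero map is ker(f).
By the rank-nullity theorem: dim(ker(f)) = dim(domain) - rank(f).
dim(ker(f)) = 11 - 1 = 10

10


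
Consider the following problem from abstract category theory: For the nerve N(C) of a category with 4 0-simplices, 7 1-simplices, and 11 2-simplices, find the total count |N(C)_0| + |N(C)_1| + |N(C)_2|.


The 2-skeleton of the nerve N(C) consists of simplices in dimensions 0, 1, 2:
  |N(C)_0| = 4 (objects)
  |N(C)_1| = 7 (morphisms)
  |N(C)_2| = 11 (composable pairs)
Total = 4 + 7 + 11 = 22

22


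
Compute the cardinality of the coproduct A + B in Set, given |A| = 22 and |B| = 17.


In Set, the coproduct A + B is the disjoint union.
|A + B| = |A| + |B| = 22 + 17 = 39

39


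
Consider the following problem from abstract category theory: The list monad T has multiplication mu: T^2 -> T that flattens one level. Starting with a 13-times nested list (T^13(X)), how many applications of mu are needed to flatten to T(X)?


Each application of mu: T^2 -> T removes one layer of nesting.
Starting at depth 13 (i.e., T^13(X)), we need to reach T(X).
Number of mu applications = 13 - 1 = 12

12


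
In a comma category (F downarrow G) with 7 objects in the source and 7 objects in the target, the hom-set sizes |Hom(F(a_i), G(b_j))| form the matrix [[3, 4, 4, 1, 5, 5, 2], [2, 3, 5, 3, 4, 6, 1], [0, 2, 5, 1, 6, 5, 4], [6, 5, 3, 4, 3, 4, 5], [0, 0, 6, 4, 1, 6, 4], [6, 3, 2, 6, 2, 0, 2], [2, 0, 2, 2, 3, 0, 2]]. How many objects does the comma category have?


Objects of (F downarrow G) are triples (a, b, h: F(a)->G(b)).
The count equals the sum of all entries in the hom-matrix.
sum(row 0) = 24
sum(row 1) = 24
sum(row 2) = 23
sum(row 3) = 30
sum(row 4) = 21
sum(row 5) = 21
sum(row 6) = 11
Grand total = 154

154


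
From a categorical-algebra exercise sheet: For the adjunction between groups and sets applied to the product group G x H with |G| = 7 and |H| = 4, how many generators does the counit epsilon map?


The counit epsilon_K: F(U(K)) -> K of the Free-Forgetful adjunction
maps |K| generators of F(U(K)) into K. For K = G x H (the product group),
|G x H| = |G| * |H|.
Total generators mapped = 7 * 4 = 28.

28


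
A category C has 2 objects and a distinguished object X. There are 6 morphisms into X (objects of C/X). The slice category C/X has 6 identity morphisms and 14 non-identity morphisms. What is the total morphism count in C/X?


In the slice category C/X, objects are morphisms to X.
Identity morphisms: 6 (one per object of C/X).
Non-identity morphisms: 14.
Total = 6 + 14 = 20

20


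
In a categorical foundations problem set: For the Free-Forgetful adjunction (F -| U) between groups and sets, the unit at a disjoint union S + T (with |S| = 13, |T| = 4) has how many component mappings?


The unit eta_X: X -> U(F(X)) of the Free-Forgetful adjunction
maps each element of X to a generator of F(X). For X = S + T (disjoint
union in Set), |S + T| = |S| + |T|.
Total mappings = 13 + 4 = 17.

17


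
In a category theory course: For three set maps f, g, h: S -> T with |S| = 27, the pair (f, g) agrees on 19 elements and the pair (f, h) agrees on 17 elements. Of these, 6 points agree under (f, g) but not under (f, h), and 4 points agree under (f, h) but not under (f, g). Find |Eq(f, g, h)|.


Eq(f, g, h) is the triple-agreement set: points in S where all three
maps take the same value. Using inclusion-exclusion on the pairwise data:
Pair (f, g) agrees on 19 points; pair (f, h) on 17 points.
Points agreeing under (f, g) but not (f, h) = 6; under (f, h) but not (f, g) = 4.
Triple-agreement = agreement-in-(f, g) minus points that agree under (f, g) but not (f, h):
|Eq(f, g, h)| = 19 - 6 = 13
(cross-check via (f, h): 17 - 4 = 13.)

13


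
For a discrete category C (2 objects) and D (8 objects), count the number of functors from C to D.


A functor from a discrete category C to D is determined by
where each object maps. Each of the 2 objects of C can map
to any of the 8 objects of D independently.
Number of functors = 8^2 = 64

64


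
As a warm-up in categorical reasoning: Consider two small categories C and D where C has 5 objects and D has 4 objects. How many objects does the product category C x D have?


The product category C x D has objects that are pairs (c, d).
Number of pairs = |Ob(C)| * |Ob(D)| = 5 * 4 = 20

20


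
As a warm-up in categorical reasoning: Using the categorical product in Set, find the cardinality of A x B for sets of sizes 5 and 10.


In Set, the product A x B is the Cartesian product.
By the universal property, |A x B| = |A| * |B|.
|A x B| = 5 * 10 = 50

50


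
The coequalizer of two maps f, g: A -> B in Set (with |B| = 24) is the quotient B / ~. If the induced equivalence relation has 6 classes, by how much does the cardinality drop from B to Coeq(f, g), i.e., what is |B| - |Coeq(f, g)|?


The coequalizer Coeq(f, g) = B / ~ has one element per equivalence class.
|B| = 24, |Coeq(f, g)| = 6.
|B| - |Coeq(f, g)| = 24 - 6 = 18.

18


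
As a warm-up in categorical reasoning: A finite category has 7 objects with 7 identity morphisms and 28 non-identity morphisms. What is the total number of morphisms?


Each object has an identity morphism, giving 7 identities.
Adding the 28 non-identity morphisms:
Total = 7 + 28 = 35

35


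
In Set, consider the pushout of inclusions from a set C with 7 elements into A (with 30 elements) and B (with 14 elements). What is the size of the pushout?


The pushout A +_C B identifies the images of C in A and B.
|A +_C B| = |A| + |B| - |C| (for injections).
= 30 + 14 - 7 = 37

37


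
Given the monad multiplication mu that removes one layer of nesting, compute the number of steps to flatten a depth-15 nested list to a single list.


Each application of mu: T^2 -> T removes one layer of nesting.
Starting at depth 15 (i.e., T^15(X)), we need to reach T(X).
Number of mu applications = 15 - 1 = 14

14


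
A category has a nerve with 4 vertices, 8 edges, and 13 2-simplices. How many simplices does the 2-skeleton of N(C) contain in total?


The 2-skeleton of the nerve N(C) consists of simplices in dimensions 0, 1, 2:
  |N(C)_0| = 4 (objects)
  |N(C)_1| = 8 (morphisms)
  |N(C)_2| = 13 (composable pairs)
Total = 4 + 8 + 13 = 25

25


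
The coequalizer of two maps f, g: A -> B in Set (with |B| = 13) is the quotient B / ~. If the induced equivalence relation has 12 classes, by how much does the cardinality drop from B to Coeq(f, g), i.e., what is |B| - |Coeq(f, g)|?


The coequalizer Coeq(f, g) = B / ~ has one element per equivalence class.
|B| = 13, |Coeq(f, g)| = 12.
|B| - |Coeq(f, g)| = 13 - 12 = 1.

1


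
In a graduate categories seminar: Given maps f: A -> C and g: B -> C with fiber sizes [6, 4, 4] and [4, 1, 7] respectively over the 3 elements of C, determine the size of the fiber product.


The pullback A x_C B consists of pairs (a, b) with f(a) = g(b).
For each element c in C, the fiber product has |f^-1(c)| * |g^-1(c)| elements.
Summing over C: 6 * 4 + 4 * 1 + 4 * 7
= 24 + 4 + 28 = 56

56


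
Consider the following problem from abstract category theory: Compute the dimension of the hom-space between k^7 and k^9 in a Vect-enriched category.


In Vect-enriched categories, Hom(k^n, k^m) is the space of m x n matrices.
dim(Hom(k^7, k^9)) = 9 * 7 = 63

63


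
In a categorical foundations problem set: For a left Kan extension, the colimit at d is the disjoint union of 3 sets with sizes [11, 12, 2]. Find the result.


Pointwise, the left Kan extension (Lan_F H)(d) is the colimit, indexed
by the comma category (F downarrow d), of H composed with the
projection (F downarrow d) -> C. Here that colimit is given
as a coproduct (disjoint union) of sets, so its cardinality is the
sum of the sizes of the summands.
Coproduct of sets with sizes: 11 + 12 + 2
= 25

25


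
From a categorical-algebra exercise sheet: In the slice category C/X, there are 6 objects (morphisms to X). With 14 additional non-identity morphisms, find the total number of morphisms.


In the slice category C/X, objects are morphisms to X.
Identity morphisms: 6 (one per object of C/X).
Non-identity morphisms: 14.
Total = 6 + 14 = 20

20


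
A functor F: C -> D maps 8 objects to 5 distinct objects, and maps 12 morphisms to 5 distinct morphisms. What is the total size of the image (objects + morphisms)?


The image of F consists of distinct objects and distinct morphisms.
|Im(F)| on objects = 5
|Im(F)| on morphisms = 5
Total image cardinality = 5 + 5 = 10

10


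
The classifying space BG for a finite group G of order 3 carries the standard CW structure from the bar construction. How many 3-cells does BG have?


In the bar-construction CW model of BG, the n-cells are indexed by
n-tuples [g_1|...|g_n] of non-identity elements of G (degenerate
simplices with some g_i = e do not contribute cells), so there are
(|G| - 1)^n n-cells.
For dim = 3 with |G| = 3:
cells = (3 - 1)^3 = 2^3 = 8

8


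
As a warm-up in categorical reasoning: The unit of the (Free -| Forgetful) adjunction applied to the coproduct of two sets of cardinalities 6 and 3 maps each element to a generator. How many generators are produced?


The unit eta_X: X -> U(F(X)) of the Free-Forgetful adjunction
maps each element of X to a generator of F(X). For X = S + T (disjoint
union in Set), |S + T| = |S| + |T|.
Total mappings = 6 + 3 = 9.

9


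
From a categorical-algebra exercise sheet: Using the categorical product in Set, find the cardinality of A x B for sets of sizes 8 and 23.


In Set, the product A x B is the Cartesian product.
By the universal property, |A x B| = |A| * |B|.
|A x B| = 8 * 23 = 184

184


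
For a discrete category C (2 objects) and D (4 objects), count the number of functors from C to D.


A functor from a discrete category C to D is determined by
where each object maps. Each of the 2 objects of C can map
to any of the 4 objects of D independently.
Number of functors = 4^2 = 16

16


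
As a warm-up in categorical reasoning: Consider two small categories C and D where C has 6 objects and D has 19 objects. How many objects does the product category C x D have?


The product category C x D has objects that are pairs (c, d).
Number of pairs = |Ob(C)| * |Ob(D)| = 6 * 19 = 114

114


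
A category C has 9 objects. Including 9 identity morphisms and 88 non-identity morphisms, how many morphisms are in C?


Each object has an identity morphism, giving 9 identities.
Adding the 88 non-identity morphisms:
Total = 9 + 88 = 97

97


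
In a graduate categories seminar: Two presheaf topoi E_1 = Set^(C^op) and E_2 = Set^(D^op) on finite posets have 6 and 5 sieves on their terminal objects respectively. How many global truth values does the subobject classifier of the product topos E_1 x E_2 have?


In a product of presheaf topoi E_1 x E_2, the subobject classifier
is Omega = Omega_1 x Omega_2 (componentwise), so
|Omega(top)| = |Omega_1(top_1)| * |Omega_2(top_2)|.
= 6 * 5 = 30.

30


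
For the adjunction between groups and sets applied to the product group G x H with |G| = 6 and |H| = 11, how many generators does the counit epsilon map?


The counit epsilon_K: F(U(K)) -> K of the Free-Forgetful adjunction
maps |K| generators of F(U(K)) into K. For K = G x H (the product group),
|G x H| = |G| * |H|.
Total generators mapped = 6 * 11 = 66.

66


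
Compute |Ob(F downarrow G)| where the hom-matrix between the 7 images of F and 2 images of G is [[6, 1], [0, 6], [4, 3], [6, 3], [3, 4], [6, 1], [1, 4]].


Objects of (F downarrow G) are triples (a, b, h: F(a)->G(b)).
The count equals the sum of all entries in the hom-matrix.
sum(row 0) = 7
sum(row 1) = 6
sum(row 2) = 7
sum(row 3) = 9
sum(row 4) = 7
sum(row 5) = 7
sum(row 6) = 5
Grand total = 48

48


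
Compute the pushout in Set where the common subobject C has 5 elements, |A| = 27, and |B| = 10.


The pushout A +_C B identifies the images of C in A and B.
|A +_C B| = |A| + |B| - |C| (for injections).
= 27 + 10 - 5 = 32

32


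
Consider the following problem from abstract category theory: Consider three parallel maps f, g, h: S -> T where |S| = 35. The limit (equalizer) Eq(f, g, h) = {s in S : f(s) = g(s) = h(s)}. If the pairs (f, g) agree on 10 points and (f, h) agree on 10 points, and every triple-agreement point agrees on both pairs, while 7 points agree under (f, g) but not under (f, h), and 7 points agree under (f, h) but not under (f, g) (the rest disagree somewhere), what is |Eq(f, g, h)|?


Eq(f, g, h) is the triple-agreement set: points in S where all three
maps take the same value. Using inclusion-exclusion on the pairwise data:
Pair (f, g) agrees on 10 points; pair (f, h) on 10 points.
Points agreeing under (f, g) but not (f, h) = 7; under (f, h) but not (f, g) = 7.
Triple-agreement = agreement-in-(f, g) minus points that agree under (f, g) but not (f, h):
|Eq(f, g, h)| = 10 - 7 = 3
(cross-check via (f, h): 10 - 7 = 3.)

3


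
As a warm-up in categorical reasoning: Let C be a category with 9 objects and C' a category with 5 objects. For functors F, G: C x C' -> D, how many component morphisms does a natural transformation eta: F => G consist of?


A natural transformation eta: F => G assigns one component morphism per
object of the domain category.
The domain is the product category C x C', so
|Ob(C x C')| = |Ob(C)| * |Ob(C')| = 9 * 5 = 45.
Therefore eta has 45 component morphisms.

45


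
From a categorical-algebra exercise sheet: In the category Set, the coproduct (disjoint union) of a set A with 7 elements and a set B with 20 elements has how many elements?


In Set, the coproduct A + B is the disjoint union.
|A + B| = |A| + |B| = 7 + 20 = 27

27


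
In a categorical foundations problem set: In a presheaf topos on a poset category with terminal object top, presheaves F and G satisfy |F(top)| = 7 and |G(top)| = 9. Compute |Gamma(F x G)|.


Global sections of a presheaf on a poset with terminal top satisfy
Gamma(H) ~ H(top). Presheaves admit pointwise products, so
(F x G)(top) = F(top) x G(top) (Cartesian product).
|Gamma(F x G)| = |F(top)| * |G(top)| = 7 * 9 = 63.

63


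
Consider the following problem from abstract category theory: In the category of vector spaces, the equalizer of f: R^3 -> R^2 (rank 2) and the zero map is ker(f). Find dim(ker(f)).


The equalizer of f and the zero map is ker(f).
By the rank-nullity theorem: dim(ker(f)) = dim(domain) - rank(f).
dim(ker(f)) = 3 - 2 = 1

1


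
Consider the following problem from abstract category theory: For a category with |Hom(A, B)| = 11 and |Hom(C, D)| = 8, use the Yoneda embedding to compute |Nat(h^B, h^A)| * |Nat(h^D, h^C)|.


By the Yoneda lemma, Nat(h^B, h^A) is isomorphic to Hom(A, B),
so |Nat(h^B, h^A)| = |Hom(A, B)| and |Nat(h^D, h^C)| = |Hom(C, D)|.
|Hom(A, B)| = 11, |Hom(C, D)| = 8.
|Nat(h^B, h^A) x Nat(h^D, h^C)| = 11 * 8 = 88

88


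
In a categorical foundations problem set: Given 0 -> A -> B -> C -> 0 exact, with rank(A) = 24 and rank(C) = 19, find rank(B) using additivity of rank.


For a short exact sequence 0 -> A -> B -> C -> 0,
rank is additive: rank(B) = rank(A) + rank(C).
rank(B) = 24 + 19 = 43

43


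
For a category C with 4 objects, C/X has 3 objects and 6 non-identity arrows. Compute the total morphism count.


In the slice category C/X, objects are morphisms to X.
Identity morphisms: 3 (one per object of C/X).
Non-identity morphisms: 6.
Total = 3 + 6 = 9

9


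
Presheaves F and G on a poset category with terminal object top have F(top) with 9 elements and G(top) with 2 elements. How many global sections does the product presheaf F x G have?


Global sections of a presheaf on a poset with terminal top satisfy
Gamma(H) ~ H(top). Presheaves admit pointwise products, so
(F x G)(top) = F(top) x G(top) (Cartesian product).
|Gamma(F x G)| = |F(top)| * |G(top)| = 9 * 2 = 18.

18


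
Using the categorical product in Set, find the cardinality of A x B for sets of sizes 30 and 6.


In Set, the product A x B is the Cartesian product.
By the universal property, |A x B| = |A| * |B|.
|A x B| = 30 * 6 = 180

180


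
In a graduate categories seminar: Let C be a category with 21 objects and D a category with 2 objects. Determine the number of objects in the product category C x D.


The product category C x D has objects that are pairs (c, d).
Number of pairs = |Ob(C)| * |Ob(D)| = 21 * 2 = 42

42


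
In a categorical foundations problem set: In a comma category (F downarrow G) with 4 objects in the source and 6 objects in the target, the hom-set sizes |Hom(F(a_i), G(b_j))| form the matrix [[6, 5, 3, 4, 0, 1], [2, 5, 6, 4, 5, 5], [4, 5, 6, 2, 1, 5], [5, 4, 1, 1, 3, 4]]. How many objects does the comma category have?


Objects of (F downarrow G) are triples (a, b, h: F(a)->G(b)).
The count equals the sum of all entries in the hom-matrix.
sum(row 0) = 19
sum(row 1) = 27
sum(row 2) = 23
sum(row 3) = 18
Grand total = 87

87


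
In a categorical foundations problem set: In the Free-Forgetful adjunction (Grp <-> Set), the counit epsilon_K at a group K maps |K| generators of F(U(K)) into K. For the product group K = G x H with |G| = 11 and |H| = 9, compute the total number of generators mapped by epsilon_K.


The counit epsilon_K: F(U(K)) -> K of the Free-Forgetful adjunction
maps |K| generators of F(U(K)) into K. For K = G x H (the product group),
|G x H| = |G| * |H|.
Total generators mapped = 11 * 9 = 99.

99


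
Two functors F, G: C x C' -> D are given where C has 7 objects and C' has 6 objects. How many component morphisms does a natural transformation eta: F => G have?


A natural transformation eta: F => G assigns one component morphism per
object of the domain category.
The domain is the product category C x C', so
|Ob(C x C')| = |Ob(C)| * |Ob(C')| = 7 * 6 = 42.
Therefore eta has 42 component morphisms.

42


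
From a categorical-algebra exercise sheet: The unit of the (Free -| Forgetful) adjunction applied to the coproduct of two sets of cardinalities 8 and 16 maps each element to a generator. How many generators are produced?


The unit eta_X: X -> U(F(X)) of the Free-Forgetful adjunction
maps each element of X to a generator of F(X). For X = S + T (disjoint
union in Set), |S + T| = |S| + |T|.
Total mappings = 8 + 16 = 24.

24


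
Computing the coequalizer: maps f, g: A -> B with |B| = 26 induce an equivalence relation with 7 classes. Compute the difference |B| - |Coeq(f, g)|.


The coequalizer Coeq(f, g) = B / ~ has one element per equivalence class.
|B| = 26, |Coeq(f, g)| = 7.
|B| - |Coeq(f, g)| = 26 - 7 = 19.

19


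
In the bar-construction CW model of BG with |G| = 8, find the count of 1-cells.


In the bar-construction CW model of BG, the n-cells are indexed by
n-tuples [g_1|...|g_n] of non-identity elements of G (degenerate
simplices with some g_i = e do not contribute cells), so there are
(|G| - 1)^n n-cells.
For dim = 1 with |G| = 8:
cells = (8 - 1)^1 = 7^1 = 7

7


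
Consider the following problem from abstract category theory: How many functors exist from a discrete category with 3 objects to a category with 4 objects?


A functor from a discrete category C to D is determined by
where each object maps. Each of the 3 objects of C can map
to any of the 4 objects of D independently.
Number of functors = 4^3 = 64

64


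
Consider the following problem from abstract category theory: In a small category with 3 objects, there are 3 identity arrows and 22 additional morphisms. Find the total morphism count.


Each object has an identity morphism, giving 3 identities.
Adding the 22 non-identity morphisms:
Total = 3 + 22 = 25

25


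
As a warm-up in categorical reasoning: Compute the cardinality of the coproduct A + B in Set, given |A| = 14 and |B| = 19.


In Set, the coproduct A + B is the disjoint union.
|A + B| = |A| + |B| = 14 + 19 = 33

33


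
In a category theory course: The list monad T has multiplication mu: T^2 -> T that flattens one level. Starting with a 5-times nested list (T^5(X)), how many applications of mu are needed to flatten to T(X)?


Each application of mu: T^2 -> T removes one layer of nesting.
Starting at depth 5 (i.e., T^5(X)), we need to reach T(X).
Number of mu applications = 5 - 1 = 4

4


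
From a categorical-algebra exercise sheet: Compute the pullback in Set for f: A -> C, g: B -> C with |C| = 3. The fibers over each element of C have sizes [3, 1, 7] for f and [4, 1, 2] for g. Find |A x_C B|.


The pullback A x_C B consists of pairs (a, b) with f(a) = g(b).
For each element c in C, the fiber product has |f^-1(c)| * |g^-1(c)| elements.
Summing over C: 3 * 4 + 1 * 1 + 7 * 2
= 12 + 1 + 14 = 27

27


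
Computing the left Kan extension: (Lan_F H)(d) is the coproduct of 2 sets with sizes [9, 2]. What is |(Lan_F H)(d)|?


Pointwise, the left Kan extension (Lan_F H)(d) is the colimit, indexed
by the comma category (F downarrow d), of H composed with the
projection (F downarrow d) -> C. Here that colimit is given
as a coproduct (disjoint union) of sets, so its cardinality is the
sum of the sizes of the summands.
Coproduct of sets with sizes: 9 + 2
= 11

11


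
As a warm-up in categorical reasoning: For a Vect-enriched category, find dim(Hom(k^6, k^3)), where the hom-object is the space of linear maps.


In Vect-enriched categories, Hom(k^n, k^m) is the space of m x n matrices.
dim(Hom(k^6, k^3)) = 3 * 6 = 18

18


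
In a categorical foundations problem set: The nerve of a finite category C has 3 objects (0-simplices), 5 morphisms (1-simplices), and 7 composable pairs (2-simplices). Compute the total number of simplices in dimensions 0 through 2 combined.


The 2-skeleton of the nerve N(C) consists of simplices in dimensions 0, 1, 2:
  |N(C)_0| = 3 (objects)
  |N(C)_1| = 5 (morphisms)
  |N(C)_2| = 7 (composable pairs)
Total = 3 + 5 + 7 = 15

15


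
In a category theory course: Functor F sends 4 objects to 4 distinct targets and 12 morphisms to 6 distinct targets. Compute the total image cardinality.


The image of F consists of distinct objects and distinct morphisms.
|Im(F)| on objects = 4
|Im(F)| on morphisms = 6
Total image cardinality = 4 + 6 = 10

10


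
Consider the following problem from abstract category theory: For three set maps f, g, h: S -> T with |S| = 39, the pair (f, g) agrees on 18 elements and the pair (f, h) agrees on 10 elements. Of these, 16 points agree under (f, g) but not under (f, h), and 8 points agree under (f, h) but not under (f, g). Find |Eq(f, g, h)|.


Eq(f, g, h) is the triple-agreement set: points in S where all three
maps take the same value. Using inclusion-exclusion on the pairwise data:
Pair (f, g) agrees on 18 points; pair (f, h) on 10 points.
Points agreeing under (f, g) but not (f, h) = 16; under (f, h) but not (f, g) = 8.
Triple-agreement = agreement-in-(f, g) minus points that agree under (f, g) but not (f, h):
|Eq(f, g, h)| = 18 - 16 = 2
(cross-check via (f, h): 10 - 8 = 2.)

2


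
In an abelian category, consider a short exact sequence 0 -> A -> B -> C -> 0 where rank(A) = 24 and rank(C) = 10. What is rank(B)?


For a short exact sequence 0 -> A -> B -> C -> 0,
rank is additive: rank(B) = rank(A) + rank(C).
rank(B) = 24 + 10 = 34

34


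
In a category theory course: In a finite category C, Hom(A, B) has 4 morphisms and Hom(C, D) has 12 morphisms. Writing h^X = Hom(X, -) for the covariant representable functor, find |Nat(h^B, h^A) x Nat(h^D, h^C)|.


By the Yoneda lemma, Nat(h^B, h^A) is isomorphic to Hom(A, B),
so |Nat(h^B, h^A)| = |Hom(A, B)| and |Nat(h^D, h^C)| = |Hom(C, D)|.
|Hom(A, B)| = 4, |Hom(C, D)| = 12.
|Nat(h^B, h^A) x Nat(h^D, h^C)| = 4 * 12 = 48

48


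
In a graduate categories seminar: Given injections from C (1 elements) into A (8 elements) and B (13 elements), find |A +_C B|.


The pushout A +_C B identifies the images of C in A and B.
|A +_C B| = |A| + |B| - |C| (for injections).
= 8 + 13 - 1 = 20

20


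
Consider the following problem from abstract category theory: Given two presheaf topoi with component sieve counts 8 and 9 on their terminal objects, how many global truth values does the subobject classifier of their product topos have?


In a product of presheaf topoi E_1 x E_2, the subobject classifier
is Omega = Omega_1 x Omega_2 (componentwise), so
|Omega(top)| = |Omega_1(top_1)| * |Omega_2(top_2)|.
= 8 * 9 = 72.

72


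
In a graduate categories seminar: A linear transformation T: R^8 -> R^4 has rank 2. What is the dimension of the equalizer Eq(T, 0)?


The equalizer of f and the zero map is ker(f).
By the rank-nullity theorem: dim(ker(f)) = dim(domain) - rank(f).
dim(ker(f)) = 8 - 2 = 6

6


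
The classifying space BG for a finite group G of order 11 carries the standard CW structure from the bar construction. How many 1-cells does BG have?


In the bar-construction CW model of BG, the n-cells are indexed by
n-tuples [g_1|...|g_n] of non-identity elements of G (degenerate
simplices with some g_i = e do not contribute cells), so there are
(|G| - 1)^n n-cells.
For dim = 1 with |G| = 11:
cells = (11 - 1)^1 = 10^1 = 10

10


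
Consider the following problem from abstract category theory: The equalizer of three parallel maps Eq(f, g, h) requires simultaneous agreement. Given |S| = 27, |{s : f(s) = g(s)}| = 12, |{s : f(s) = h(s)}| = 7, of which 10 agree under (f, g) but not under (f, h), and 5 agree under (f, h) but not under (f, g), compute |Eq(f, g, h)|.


Eq(f, g, h) is the triple-agreement set: points in S where all three
maps take the same value. Using inclusion-exclusion on the pairwise data:
Pair (f, g) agrees on 12 points; pair (f, h) on 7 points.
Points agreeing under (f, g) but not (f, h) = 10; under (f, h) but not (f, g) = 5.
Triple-agreement = agreement-in-(f, g) minus points that agree under (f, g) but not (f, h):
|Eq(f, g, h)| = 12 - 10 = 2
(cross-check via (f, h): 7 - 5 = 2.)

2


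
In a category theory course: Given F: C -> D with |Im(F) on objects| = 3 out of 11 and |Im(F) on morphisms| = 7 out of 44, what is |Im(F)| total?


The image of F consists of distinct objects and distinct morphisms.
|Im(F)| on objects = 3
|Im(F)| on morphisms = 7
Total image cardinality = 3 + 7 = 10

10


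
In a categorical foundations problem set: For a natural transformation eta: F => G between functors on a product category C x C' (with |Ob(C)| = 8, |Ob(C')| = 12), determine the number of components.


A natural transformation eta: F => G assigns one component morphism per
object of the domain category.
The domain is the product category C x C', so
|Ob(C x C')| = |Ob(C)| * |Ob(C')| = 8 * 12 = 96.
Therefore eta has 96 component morphisms.

96


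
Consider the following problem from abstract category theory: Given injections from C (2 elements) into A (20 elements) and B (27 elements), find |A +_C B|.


The pushout A +_C B identifies the images of C in A and B.
|A +_C B| = |A| + |B| - |C| (for injections).
= 20 + 27 - 2 = 45

45


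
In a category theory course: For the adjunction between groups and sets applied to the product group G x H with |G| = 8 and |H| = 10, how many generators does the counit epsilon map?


The counit epsilon_K: F(U(K)) -> K of the Free-Forgetful adjunction
maps |K| generators of F(U(K)) into K. For K = G x H (the product group),
|G x H| = |G| * |H|.
Total generators mapped = 8 * 10 = 80.

80


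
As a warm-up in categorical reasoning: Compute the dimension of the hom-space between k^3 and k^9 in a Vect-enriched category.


In Vect-enriched categories, Hom(k^n, k^m) is the space of m x n matrices.
dim(Hom(k^3, k^9)) = 9 * 3 = 27

27


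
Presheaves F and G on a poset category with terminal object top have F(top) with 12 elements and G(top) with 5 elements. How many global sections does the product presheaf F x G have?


Global sections of a presheaf on a poset with terminal top satisfy
Gamma(H) ~ H(top). Presheaves admit pointwise products, so
(F x G)(top) = F(top) x G(top) (Cartesian product).
|Gamma(F x G)| = |F(top)| * |G(top)| = 12 * 5 = 60.

60


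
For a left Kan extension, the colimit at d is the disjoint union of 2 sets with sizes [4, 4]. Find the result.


Pointwise, the left Kan extension (Lan_F H)(d) is the colimit, indexed
by the comma category (F downarrow d), of H composed with the
projection (F downarrow d) -> C. Here that colimit is given
as a coproduct (disjoint union) of sets, so its cardinality is the
sum of the sizes of the summands.
Coproduct of sets with sizes: 4 + 4
= 8

8


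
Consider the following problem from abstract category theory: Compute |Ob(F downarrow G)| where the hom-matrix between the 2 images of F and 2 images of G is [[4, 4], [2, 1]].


Objects of (F downarrow G) are triples (a, b, h: F(a)->G(b)).
The count equals the sum of all entries in the hom-matrix.
sum(row 0) = 8
sum(row 1) = 3
Grand total = 11

11


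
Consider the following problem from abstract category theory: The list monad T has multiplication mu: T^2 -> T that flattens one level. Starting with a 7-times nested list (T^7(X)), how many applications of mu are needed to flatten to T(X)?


Each application of mu: T^2 -> T removes one layer of nesting.
Starting at depth 7 (i.e., T^7(X)), we need to reach T(X).
Number of mu applications = 7 - 1 = 6

6


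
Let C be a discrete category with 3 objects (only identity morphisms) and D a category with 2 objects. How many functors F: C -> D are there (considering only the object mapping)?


A functor from a discrete category C to D is determined by
where each object maps. Each of the 3 objects of C can map
to any of the 2 objects of D independently.
Number of functors = 2^3 = 8

8


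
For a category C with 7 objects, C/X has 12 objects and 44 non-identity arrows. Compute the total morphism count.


In the slice category C/X, objects are morphisms to X.
Identity morphisms: 12 (one per object of C/X).
Non-identity morphisms: 44.
Total = 12 + 44 = 56

56


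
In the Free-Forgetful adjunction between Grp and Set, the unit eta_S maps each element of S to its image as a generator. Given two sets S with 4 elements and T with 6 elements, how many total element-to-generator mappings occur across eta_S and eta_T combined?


The unit eta_X: X -> U(F(X)) of the Free-Forgetful adjunction
maps each element of X to a generator of F(X). For X = S + T (disjoint
union in Set), |S + T| = |S| + |T|.
Total mappings = 4 + 6 = 10.

10


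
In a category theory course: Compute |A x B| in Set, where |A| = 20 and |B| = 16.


In Set, the product A x B is the Cartesian product.
By the universal property, |A x B| = |A| * |B|.
|A x B| = 20 * 16 = 320

320


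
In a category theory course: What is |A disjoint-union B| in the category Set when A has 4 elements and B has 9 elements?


In Set, the coproduct A + B is the disjoint union.
|A + B| = |A| + |B| = 4 + 9 = 13

13


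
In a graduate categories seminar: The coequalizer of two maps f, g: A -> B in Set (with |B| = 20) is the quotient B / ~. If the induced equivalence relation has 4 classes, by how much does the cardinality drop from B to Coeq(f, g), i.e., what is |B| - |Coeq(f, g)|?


The coequalizer Coeq(f, g) = B / ~ has one element per equivalence class.
|B| = 20, |Coeq(f, g)| = 4.
|B| - |Coeq(f, g)| = 20 - 4 = 16.

16
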